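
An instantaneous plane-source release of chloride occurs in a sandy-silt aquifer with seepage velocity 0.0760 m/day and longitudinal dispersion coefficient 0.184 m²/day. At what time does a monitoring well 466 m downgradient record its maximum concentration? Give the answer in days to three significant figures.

6100 days

For the 1D instantaneous-source solution, setting ∂C/∂t = 0 at fixed x gives v²t² + 2Dt − x² = 0, so t = (√(D² + v²x²) − D)/v².
√(D² + v²x²) = √(0.184² + 0.0760² × 466²) = 35.42; v² = 0.005776.
t = (35.42 − 0.184)/0.005776 = 6100 days (vs. the pure-advection estimate x/v = 6130 d).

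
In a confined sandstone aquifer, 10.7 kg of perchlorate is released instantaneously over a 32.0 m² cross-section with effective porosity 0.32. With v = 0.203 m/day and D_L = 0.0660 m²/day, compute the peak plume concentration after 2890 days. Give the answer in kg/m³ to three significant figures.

0.0213 kg/m³

The peak of an instantaneous 1D plume sits at x = vt; there the Gaussian factor is 1 and C_max = M/(n_e·A·√(4πDt)), where n_e·A is the pore area the mass is dissolved in.
√(4πDt) = √(4π × 0.0660 × 2890) = 48.96 m, so C_max = 10.7/(0.32 × 32.0 × 48.96) = 0.0213 kg/m³.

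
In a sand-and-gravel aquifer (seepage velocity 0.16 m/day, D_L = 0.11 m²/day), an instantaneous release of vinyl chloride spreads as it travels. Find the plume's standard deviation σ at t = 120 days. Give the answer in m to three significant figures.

Dispersive spreading gives a Gaussian with σ² = 2Dt; advection only shifts the center.
σ = √(2 × 0.11 × 120) = 5.14 m.

5.14 m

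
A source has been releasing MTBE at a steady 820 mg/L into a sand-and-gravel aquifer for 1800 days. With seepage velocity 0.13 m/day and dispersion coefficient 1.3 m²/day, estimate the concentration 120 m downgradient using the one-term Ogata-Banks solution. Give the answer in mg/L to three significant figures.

For a continuous step input, C/C₀ ≈ ½·erfc((x−vt)/(2√(Dt))).
vt = 0.13 × 1800 = 234 m and 2√(Dt) = 2√(1.3 × 1800) = 96.75 m.
Argument (x−vt)/(2√(Dt)) = (120 − 234)/96.75 = -1.178; ½·erfc(-1.178) = 0.9521.
C = 820 × 0.9521 = 781 mg/L.

781 mg/L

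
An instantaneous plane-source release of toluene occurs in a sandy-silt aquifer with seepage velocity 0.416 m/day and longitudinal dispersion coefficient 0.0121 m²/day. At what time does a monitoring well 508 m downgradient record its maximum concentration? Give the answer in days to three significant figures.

1220 days

For the 1D instantaneous-source solution, setting ∂C/∂t = 0 at fixed x gives v²t² + 2Dt − x² = 0, so t = (√(D² + v²x²) − D)/v².
√(D² + v²x²) = √(0.0121² + 0.416² × 508²) = 211.3; v² = 0.173056.
t = (211.3 − 0.0121)/0.173056 = 1220 days (vs. the pure-advection estimate x/v = 1220 d).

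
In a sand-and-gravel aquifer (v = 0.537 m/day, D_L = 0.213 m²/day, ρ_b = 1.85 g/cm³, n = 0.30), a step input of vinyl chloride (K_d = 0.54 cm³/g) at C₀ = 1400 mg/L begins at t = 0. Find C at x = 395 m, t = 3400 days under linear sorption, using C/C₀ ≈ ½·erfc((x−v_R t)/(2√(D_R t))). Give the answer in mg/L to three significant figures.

Retardation factor R = 1 + ρ_b·K_d/n = 1 + 1.85 × 0.54/0.30 = 4.330.
Sorption retards both mechanisms: v_R = v/R = 0.1240 m/day, D_R = D/R = 0.04919 m²/day.
v_R·t = 0.1240 × 3400 = 421.6 m; 2√(D_R t) = 25.86 m; argument = (395 − 421.6)/25.86 = -1.029.
C = C₀ × ½·erfc(-1.029) = 1400 × 0.9272 = 1300 mg/L.

1300 mg/L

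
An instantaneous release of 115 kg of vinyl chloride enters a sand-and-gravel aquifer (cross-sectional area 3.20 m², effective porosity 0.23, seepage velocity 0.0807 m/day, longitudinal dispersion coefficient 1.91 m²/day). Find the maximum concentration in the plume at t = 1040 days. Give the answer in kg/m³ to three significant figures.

The peak of an instantaneous 1D plume sits at x = vt; there the Gaussian factor is 1 and C_max = M/(n_e·A·√(4πDt)), where n_e·A is the pore area the mass is dissolved in.
√(4πDt) = √(4π × 1.91 × 1040) = 158.0 m, so C_max = 115/(0.23 × 3.20 × 158.0) = 0.989 kg/m³.

0.989 kg/m³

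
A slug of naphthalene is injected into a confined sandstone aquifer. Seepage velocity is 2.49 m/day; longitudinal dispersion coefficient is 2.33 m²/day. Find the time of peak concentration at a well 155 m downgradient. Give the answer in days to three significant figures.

61.9 days

For the 1D instantaneous-source solution, setting ∂C/∂t = 0 at fixed x gives v²t² + 2Dt − x² = 0, so t = (√(D² + v²x²) − D)/v².
√(D² + v²x²) = √(2.33² + 2.49² × 155²) = 386.0; v² = 6.2001.
t = (386.0 − 2.33)/6.2001 = 61.9 days (vs. the pure-advection estimate x/v = 62.2 d).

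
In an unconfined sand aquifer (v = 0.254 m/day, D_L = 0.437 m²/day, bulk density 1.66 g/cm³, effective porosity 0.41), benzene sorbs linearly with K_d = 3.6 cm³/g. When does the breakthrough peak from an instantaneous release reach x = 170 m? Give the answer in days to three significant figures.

Retardation factor R = 1 + ρ_b·K_d/n = 1 + 1.66 × 3.6/0.41 = 15.58.
Sorption retards both mechanisms: v_R = v/R = 0.01630 m/day, D_R = D/R = 0.02805 m²/day.
Peak time from v_R²t² + 2D_R t − x² = 0: t = (√(D_R² + v_R²x²) − D_R)/v_R².
√(D_R² + v_R²x²) = √(0.02805² + 0.01630² × 170²) = 2.771; v_R² = 0.0002657.
t = (2.771 − 0.02805)/0.0002657 = 10300 days.

10300 days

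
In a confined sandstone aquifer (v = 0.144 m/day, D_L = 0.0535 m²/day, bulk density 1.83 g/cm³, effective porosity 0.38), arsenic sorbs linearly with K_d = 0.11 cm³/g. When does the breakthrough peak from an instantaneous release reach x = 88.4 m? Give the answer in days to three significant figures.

Retardation factor R = 1 + ρ_b·K_d/n = 1 + 1.83 × 0.11/0.38 = 1.530.
Sorption retards both mechanisms: v_R = v/R = 0.09412 m/day, D_R = D/R = 0.03497 m²/day.
Peak time from v_R²t² + 2D_R t − x² = 0: t = (√(D_R² + v_R²x²) − D_R)/v_R².
√(D_R² + v_R²x²) = √(0.03497² + 0.09412² × 88.4²) = 8.320; v_R² = 0.008859.
t = (8.320 − 0.03497)/0.008859 = 935 days.

935 days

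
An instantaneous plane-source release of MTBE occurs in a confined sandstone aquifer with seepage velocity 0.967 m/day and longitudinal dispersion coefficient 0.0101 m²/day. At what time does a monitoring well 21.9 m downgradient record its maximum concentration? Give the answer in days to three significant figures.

For the 1D instantaneous-source solution, setting ∂C/∂t = 0 at fixed x gives v²t² + 2Dt − x² = 0, so t = (√(D² + v²x²) − D)/v².
√(D² + v²x²) = √(0.0101² + 0.967² × 21.9²) = 21.18; v² = 0.935089.
t = (21.18 − 0.0101)/0.935089 = 22.6 days (vs. the pure-advection estimate x/v = 22.6 d).

22.6 days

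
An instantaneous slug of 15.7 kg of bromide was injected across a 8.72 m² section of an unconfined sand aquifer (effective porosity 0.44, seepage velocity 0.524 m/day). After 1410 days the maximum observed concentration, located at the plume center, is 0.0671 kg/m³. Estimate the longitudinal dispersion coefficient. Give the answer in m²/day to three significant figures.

0.210 m²/day

At the plume center C_max = M/(n_e·A·√(4πDt)), so D = M²/(4πt·(n_e·A·C_max)²).
n_e·A·C_max = 0.44 × 8.72 × 0.0671 = 0.2574 kg/m.
D = 15.7²/(4π × 1410 × 0.2574²) = 0.210 m²/day.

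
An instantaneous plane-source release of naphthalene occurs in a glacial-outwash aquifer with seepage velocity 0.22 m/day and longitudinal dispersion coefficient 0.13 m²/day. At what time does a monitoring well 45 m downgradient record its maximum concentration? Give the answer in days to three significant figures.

For the 1D instantaneous-source solution, setting ∂C/∂t = 0 at fixed x gives v²t² + 2Dt − x² = 0, so t = (√(D² + v²x²) − D)/v².
√(D² + v²x²) = √(0.13² + 0.22² × 45²) = 9.901; v² = 0.0484.
t = (9.901 − 0.13)/0.0484 = 202 days (vs. the pure-advection estimate x/v = 205 d).

202 days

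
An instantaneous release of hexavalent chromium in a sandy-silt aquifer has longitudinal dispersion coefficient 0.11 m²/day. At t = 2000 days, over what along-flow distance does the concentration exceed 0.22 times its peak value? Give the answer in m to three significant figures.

73.0 m

The plume is Gaussian with σ = √(2Dt) = √(2 × 0.11 × 2000) = 20.98 m.
C/C_peak = exp(−Δx²/(2σ²)) = 0.22 ⇒ Δx = σ·√(−2 ln 0.22) = 20.98 × 1.740 = 36.51 m.
Width = 2Δx = 73.0 m.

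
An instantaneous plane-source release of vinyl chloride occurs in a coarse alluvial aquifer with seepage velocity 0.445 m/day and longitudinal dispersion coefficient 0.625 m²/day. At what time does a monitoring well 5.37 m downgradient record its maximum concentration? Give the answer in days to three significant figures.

For the 1D instantaneous-source solution, setting ∂C/∂t = 0 at fixed x gives v²t² + 2Dt − x² = 0, so t = (√(D² + v²x²) − D)/v².
√(D² + v²x²) = √(0.625² + 0.445² × 5.37²) = 2.470; v² = 0.198025.
t = (2.470 − 0.625)/0.198025 = 9.32 days (vs. the pure-advection estimate x/v = 12.1 d).

9.32 days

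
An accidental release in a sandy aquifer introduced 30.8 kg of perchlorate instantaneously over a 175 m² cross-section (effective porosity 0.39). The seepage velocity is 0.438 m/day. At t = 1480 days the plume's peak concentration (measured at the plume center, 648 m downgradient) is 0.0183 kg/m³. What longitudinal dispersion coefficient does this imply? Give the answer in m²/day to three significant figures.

At the plume center C_max = M/(n_e·A·√(4πDt)), so D = M²/(4πt·(n_e·A·C_max)²).
n_e·A·C_max = 0.39 × 175 × 0.0183 = 1.249 kg/m.
D = 30.8²/(4π × 1480 × 1.249²) = 0.0327 m²/day.

0.0327 m²/day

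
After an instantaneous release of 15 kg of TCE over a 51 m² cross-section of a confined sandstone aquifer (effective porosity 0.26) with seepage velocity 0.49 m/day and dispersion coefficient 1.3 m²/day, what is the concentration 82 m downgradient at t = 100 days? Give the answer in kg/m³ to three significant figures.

For an instantaneous plane source, C(x,t) = M/(n_e·A·√(4πDt)) · exp(−(x−vt)²/(4Dt)), with n_e·A the pore (flow) area.
Plume center vt = 0.49 × 100 = 49 m, so the well at 82 m is 33 m downgradient of the peak.
√(4πDt) = 40.42 m, giving peak height M/(n_e·A·√(4πDt)) = 15/(0.26 × 51 × 40.42) = 0.02799 kg/m³.
(x−vt)²/(4Dt) = (33)²/(4 × 1.3 × 100) = 2.094; exp(−2.094) = 0.1232.
C = 0.02799 × 0.1232 = 0.00345 kg/m³.

0.00345 kg/m³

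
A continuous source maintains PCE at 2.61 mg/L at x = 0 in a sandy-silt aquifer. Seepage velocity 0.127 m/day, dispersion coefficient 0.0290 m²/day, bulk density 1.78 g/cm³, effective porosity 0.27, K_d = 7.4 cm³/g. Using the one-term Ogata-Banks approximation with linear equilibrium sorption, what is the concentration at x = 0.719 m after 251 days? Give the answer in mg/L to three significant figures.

1.15 mg/L

Retardation factor R = 1 + ρ_b·K_d/n = 1 + 1.78 × 7.4/0.27 = 49.79.
Sorption retards both mechanisms: v_R = v/R = 0.002551 m/day, D_R = D/R = 0.0005824 m²/day.
v_R·t = 0.002551 × 251 = 0.640301 m; 2√(D_R t) = 0.7647 m; argument = (0.719 − 0.640301)/0.7647 = 0.1029.
C = C₀ × ½·erfc(0.1029) = 2.61 × 0.4421 = 1.15 mg/L.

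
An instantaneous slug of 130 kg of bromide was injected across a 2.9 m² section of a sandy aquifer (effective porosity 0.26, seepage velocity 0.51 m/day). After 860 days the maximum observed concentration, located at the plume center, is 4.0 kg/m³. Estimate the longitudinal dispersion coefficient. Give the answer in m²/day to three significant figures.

0.172 m²/day

At the plume center C_max = M/(n_e·A·√(4πDt)), so D = M²/(4πt·(n_e·A·C_max)²).
n_e·A·C_max = 0.26 × 2.9 × 4.0 = 3.016 kg/m.
D = 130²/(4π × 860 × 3.016²) = 0.172 m²/day.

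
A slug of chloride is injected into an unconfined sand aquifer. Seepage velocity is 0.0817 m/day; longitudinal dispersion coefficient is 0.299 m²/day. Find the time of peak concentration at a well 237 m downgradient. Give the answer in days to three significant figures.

For the 1D instantaneous-source solution, setting ∂C/∂t = 0 at fixed x gives v²t² + 2Dt − x² = 0, so t = (√(D² + v²x²) − D)/v².
√(D² + v²x²) = √(0.299² + 0.0817² × 237²) = 19.37; v² = 0.00667489.
t = (19.37 − 0.299)/0.00667489 = 2860 days (vs. the pure-advection estimate x/v = 2900 d).

2860 days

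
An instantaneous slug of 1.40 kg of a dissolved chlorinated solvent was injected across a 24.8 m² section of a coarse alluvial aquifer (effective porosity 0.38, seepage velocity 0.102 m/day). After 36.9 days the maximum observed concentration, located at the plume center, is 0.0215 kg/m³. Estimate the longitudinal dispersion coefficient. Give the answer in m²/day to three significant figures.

0.103 m²/day

At the plume center C_max = M/(n_e·A·√(4πDt)), so D = M²/(4πt·(n_e·A·C_max)²).
n_e·A·C_max = 0.38 × 24.8 × 0.0215 = 0.2026 kg/m.
D = 1.40²/(4π × 36.9 × 0.2026²) = 0.103 m²/day.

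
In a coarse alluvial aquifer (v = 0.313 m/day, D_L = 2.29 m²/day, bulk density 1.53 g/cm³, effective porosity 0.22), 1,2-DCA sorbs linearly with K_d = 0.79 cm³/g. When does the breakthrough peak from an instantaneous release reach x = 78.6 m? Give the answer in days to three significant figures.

Retardation factor R = 1 + ρ_b·K_d/n = 1 + 1.53 × 0.79/0.22 = 6.494.
Sorption retards both mechanisms: v_R = v/R = 0.04820 m/day, D_R = D/R = 0.3526 m²/day.
Peak time from v_R²t² + 2D_R t − x² = 0: t = (√(D_R² + v_R²x²) − D_R)/v_R².
√(D_R² + v_R²x²) = √(0.3526² + 0.04820² × 78.6²) = 3.805; v_R² = 0.002323.
t = (3.805 − 0.3526)/0.002323 = 1490 days.

1490 days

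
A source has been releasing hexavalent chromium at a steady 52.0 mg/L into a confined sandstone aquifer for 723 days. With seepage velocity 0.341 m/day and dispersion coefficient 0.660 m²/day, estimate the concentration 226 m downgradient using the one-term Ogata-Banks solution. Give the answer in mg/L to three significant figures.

For a continuous step input, C/C₀ ≈ ½·erfc((x−vt)/(2√(Dt))).
vt = 0.341 × 723 = 246.543 m and 2√(Dt) = 2√(0.660 × 723) = 43.69 m.
Argument (x−vt)/(2√(Dt)) = (226 − 246.543)/43.69 = -0.4702; ½·erfc(-0.4702) = 0.7470.
C = 52.0 × 0.7470 = 38.8 mg/L.

38.8 mg/L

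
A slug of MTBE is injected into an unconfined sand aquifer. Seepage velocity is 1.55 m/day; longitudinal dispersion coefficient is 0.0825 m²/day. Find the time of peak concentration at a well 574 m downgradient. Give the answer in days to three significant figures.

For the 1D instantaneous-source solution, setting ∂C/∂t = 0 at fixed x gives v²t² + 2Dt − x² = 0, so t = (√(D² + v²x²) − D)/v².
√(D² + v²x²) = √(0.0825² + 1.55² × 574²) = 889.7; v² = 2.4025.
t = (889.7 − 0.0825)/2.4025 = 370 days (vs. the pure-advection estimate x/v = 370 d).

370 days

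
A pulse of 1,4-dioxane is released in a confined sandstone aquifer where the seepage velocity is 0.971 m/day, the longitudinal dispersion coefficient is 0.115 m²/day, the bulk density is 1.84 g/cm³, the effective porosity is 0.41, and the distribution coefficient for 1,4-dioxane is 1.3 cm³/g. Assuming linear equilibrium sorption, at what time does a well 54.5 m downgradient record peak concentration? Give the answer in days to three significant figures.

383 days

Retardation factor R = 1 + ρ_b·K_d/n = 1 + 1.84 × 1.3/0.41 = 6.834.
Sorption retards both mechanisms: v_R = v/R = 0.1421 m/day, D_R = D/R = 0.01683 m²/day.
Peak time from v_R²t² + 2D_R t − x² = 0: t = (√(D_R² + v_R²x²) − D_R)/v_R².
√(D_R² + v_R²x²) = √(0.01683² + 0.1421² × 54.5²) = 7.744; v_R² = 0.02019.
t = (7.744 − 0.01683)/0.02019 = 383 days.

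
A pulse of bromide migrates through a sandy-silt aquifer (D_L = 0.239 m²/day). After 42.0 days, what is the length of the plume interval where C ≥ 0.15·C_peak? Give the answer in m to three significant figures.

17.5 m

The plume is Gaussian with σ = √(2Dt) = √(2 × 0.239 × 42.0) = 4.481 m.
C/C_peak = exp(−Δx²/(2σ²)) = 0.15 ⇒ Δx = σ·√(−2 ln 0.15) = 4.481 × 1.948 = 8.729 m.
Width = 2Δx = 17.5 m.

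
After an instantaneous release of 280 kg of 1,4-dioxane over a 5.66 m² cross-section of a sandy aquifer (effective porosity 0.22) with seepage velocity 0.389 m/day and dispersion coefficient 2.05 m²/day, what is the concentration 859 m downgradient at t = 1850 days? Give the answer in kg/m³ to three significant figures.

0.286 kg/m³

For an instantaneous plane source, C(x,t) = M/(n_e·A·√(4πDt)) · exp(−(x−vt)²/(4Dt)), with n_e·A the pore (flow) area.
Plume center vt = 0.389 × 1850 = 719.65 m, so the well at 859 m is 139.35 m downgradient of the peak.
√(4πDt) = 218.3 m, giving peak height M/(n_e·A·√(4πDt)) = 280/(0.22 × 5.66 × 218.3) = 1.030 kg/m³.
(x−vt)²/(4Dt) = (139.35)²/(4 × 2.05 × 1850) = 1.280; exp(−1.280) = 0.2780.
C = 1.030 × 0.2780 = 0.286 kg/m³.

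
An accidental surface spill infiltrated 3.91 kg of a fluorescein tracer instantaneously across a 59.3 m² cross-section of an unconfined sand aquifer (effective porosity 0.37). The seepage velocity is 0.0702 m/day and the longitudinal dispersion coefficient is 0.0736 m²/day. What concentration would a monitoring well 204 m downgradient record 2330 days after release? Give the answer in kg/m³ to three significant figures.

For an instantaneous plane source, C(x,t) = M/(n_e·A·√(4πDt)) · exp(−(x−vt)²/(4Dt)), with n_e·A the pore (flow) area.
Plume center vt = 0.0702 × 2330 = 163.566 m, so the well at 204 m is 40.434 m downgradient of the peak.
√(4πDt) = 46.42 m, giving peak height M/(n_e·A·√(4πDt)) = 3.91/(0.37 × 59.3 × 46.42) = 0.003839 kg/m³.
(x−vt)²/(4Dt) = (40.434)²/(4 × 0.0736 × 2330) = 2.383; exp(−2.383) = 0.09227.
C = 0.003839 × 0.09227 = 0.000354 kg/m³.

0.000354 kg/m³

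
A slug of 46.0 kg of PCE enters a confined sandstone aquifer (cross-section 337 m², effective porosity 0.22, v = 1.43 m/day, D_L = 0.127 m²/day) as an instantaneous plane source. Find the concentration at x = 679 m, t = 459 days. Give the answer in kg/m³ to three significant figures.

For an instantaneous plane source, C(x,t) = M/(n_e·A·√(4πDt)) · exp(−(x−vt)²/(4Dt)), with n_e·A the pore (flow) area.
Plume center vt = 1.43 × 459 = 656.37 m, so the well at 679 m is 22.63 m downgradient of the peak.
√(4πDt) = 27.07 m, giving peak height M/(n_e·A·√(4πDt)) = 46.0/(0.22 × 337 × 27.07) = 0.02292 kg/m³.
(x−vt)²/(4Dt) = (22.63)²/(4 × 0.127 × 459) = 2.196; exp(−2.196) = 0.1112.
C = 0.02292 × 0.1112 = 0.00255 kg/m³.

0.00255 kg/m³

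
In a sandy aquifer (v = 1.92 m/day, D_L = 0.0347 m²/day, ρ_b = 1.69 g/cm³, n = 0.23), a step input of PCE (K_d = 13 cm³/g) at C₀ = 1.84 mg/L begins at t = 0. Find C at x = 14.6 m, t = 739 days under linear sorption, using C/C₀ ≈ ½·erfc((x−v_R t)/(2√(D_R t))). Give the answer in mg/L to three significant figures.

1.02 mg/L

Retardation factor R = 1 + ρ_b·K_d/n = 1 + 1.69 × 13/0.23 = 96.52.
Sorption retards both mechanisms: v_R = v/R = 0.01989 m/day, D_R = D/R = 0.0003595 m²/day.
v_R·t = 0.01989 × 739 = 14.69871 m; 2√(D_R t) = 1.031 m; argument = (14.6 − 14.69871)/1.031 = -0.09574.
C = C₀ × ½·erfc(-0.09574) = 1.84 × 0.5539 = 1.02 mg/L.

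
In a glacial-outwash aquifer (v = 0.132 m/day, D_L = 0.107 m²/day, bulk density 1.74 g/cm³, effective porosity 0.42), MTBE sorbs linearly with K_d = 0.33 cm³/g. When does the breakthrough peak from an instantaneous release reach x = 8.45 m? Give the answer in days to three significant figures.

138 days

Retardation factor R = 1 + ρ_b·K_d/n = 1 + 1.74 × 0.33/0.42 = 2.367.
Sorption retards both mechanisms: v_R = v/R = 0.05577 m/day, D_R = D/R = 0.04520 m²/day.
Peak time from v_R²t² + 2D_R t − x² = 0: t = (√(D_R² + v_R²x²) − D_R)/v_R².
√(D_R² + v_R²x²) = √(0.04520² + 0.05577² × 8.45²) = 0.4734; v_R² = 0.003110.
t = (0.4734 − 0.04520)/0.003110 = 138 days.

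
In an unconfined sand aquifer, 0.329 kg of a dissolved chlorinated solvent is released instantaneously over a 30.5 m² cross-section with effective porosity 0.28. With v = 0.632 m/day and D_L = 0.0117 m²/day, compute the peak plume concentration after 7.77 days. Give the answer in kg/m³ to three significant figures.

The peak of an instantaneous 1D plume sits at x = vt; there the Gaussian factor is 1 and C_max = M/(n_e·A·√(4πDt)), where n_e·A is the pore area the mass is dissolved in.
√(4πDt) = √(4π × 0.0117 × 7.77) = 1.069 m, so C_max = 0.329/(0.28 × 30.5 × 1.069) = 0.0360 kg/m³.

0.0360 kg/m³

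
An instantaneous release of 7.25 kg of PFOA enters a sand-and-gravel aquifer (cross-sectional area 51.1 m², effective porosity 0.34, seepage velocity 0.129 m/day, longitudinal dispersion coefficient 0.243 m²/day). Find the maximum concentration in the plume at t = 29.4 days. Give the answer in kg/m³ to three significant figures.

0.0440 kg/m³

The peak of an instantaneous 1D plume sits at x = vt; there the Gaussian factor is 1 and C_max = M/(n_e·A·√(4πDt)), where n_e·A is the pore area the mass is dissolved in.
√(4πDt) = √(4π × 0.243 × 29.4) = 9.475 m, so C_max = 7.25/(0.34 × 51.1 × 9.475) = 0.0440 kg/m³.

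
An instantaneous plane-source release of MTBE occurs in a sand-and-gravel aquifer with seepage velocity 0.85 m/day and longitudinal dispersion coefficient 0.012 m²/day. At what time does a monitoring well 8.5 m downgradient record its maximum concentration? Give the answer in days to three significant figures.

9.98 days

For the 1D instantaneous-source solution, setting ∂C/∂t = 0 at fixed x gives v²t² + 2Dt − x² = 0, so t = (√(D² + v²x²) − D)/v².
√(D² + v²x²) = √(0.012² + 0.85² × 8.5²) = 7.225; v² = 0.7225.
t = (7.225 − 0.012)/0.7225 = 9.98 days (vs. the pure-advection estimate x/v = 10.0 d).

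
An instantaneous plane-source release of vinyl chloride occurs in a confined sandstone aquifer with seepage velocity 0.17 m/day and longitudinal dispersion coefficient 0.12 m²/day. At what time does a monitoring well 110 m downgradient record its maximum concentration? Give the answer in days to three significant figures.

For the 1D instantaneous-source solution, setting ∂C/∂t = 0 at fixed x gives v²t² + 2Dt − x² = 0, so t = (√(D² + v²x²) − D)/v².
√(D² + v²x²) = √(0.12² + 0.17² × 110²) = 18.70; v² = 0.0289.
t = (18.70 − 0.12)/0.0289 = 643 days (vs. the pure-advection estimate x/v = 647 d).

643 days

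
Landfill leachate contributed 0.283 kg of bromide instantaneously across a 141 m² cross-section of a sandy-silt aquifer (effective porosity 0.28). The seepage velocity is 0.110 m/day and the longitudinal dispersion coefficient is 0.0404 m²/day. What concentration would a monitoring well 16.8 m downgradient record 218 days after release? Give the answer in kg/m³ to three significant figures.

0.000158 kg/m³

For an instantaneous plane source, C(x,t) = M/(n_e·A·√(4πDt)) · exp(−(x−vt)²/(4Dt)), with n_e·A the pore (flow) area.
Plume center vt = 0.110 × 218 = 23.98 m, so the well at 16.8 m is 7.18 m upgradient of the peak.
√(4πDt) = 10.52 m, giving peak height M/(n_e·A·√(4πDt)) = 0.283/(0.28 × 141 × 10.52) = 0.0006814 kg/m³.
(x−vt)²/(4Dt) = (-7.18)²/(4 × 0.0404 × 218) = 1.463; exp(−1.463) = 0.2315.
C = 0.0006814 × 0.2315 = 0.000158 kg/m³.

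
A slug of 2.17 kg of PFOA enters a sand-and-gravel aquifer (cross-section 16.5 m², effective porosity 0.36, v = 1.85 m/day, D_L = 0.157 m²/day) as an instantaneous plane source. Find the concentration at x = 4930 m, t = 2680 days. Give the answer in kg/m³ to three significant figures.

0.00315 kg/m³

For an instantaneous plane source, C(x,t) = M/(n_e·A·√(4πDt)) · exp(−(x−vt)²/(4Dt)), with n_e·A the pore (flow) area.
Plume center vt = 1.85 × 2680 = 4958 m, so the well at 4930 m is 28 m upgradient of the peak.
√(4πDt) = 72.71 m, giving peak height M/(n_e·A·√(4πDt)) = 2.17/(0.36 × 16.5 × 72.71) = 0.005024 kg/m³.
(x−vt)²/(4Dt) = (-28)²/(4 × 0.157 × 2680) = 0.4658; exp(−0.4658) = 0.6276.
C = 0.005024 × 0.6276 = 0.00315 kg/m³.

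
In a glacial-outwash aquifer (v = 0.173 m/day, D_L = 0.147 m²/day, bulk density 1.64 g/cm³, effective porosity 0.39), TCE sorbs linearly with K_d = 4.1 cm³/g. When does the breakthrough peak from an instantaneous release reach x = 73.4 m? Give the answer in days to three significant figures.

7650 days

Retardation factor R = 1 + ρ_b·K_d/n = 1 + 1.64 × 4.1/0.39 = 18.24.
Sorption retards both mechanisms: v_R = v/R = 0.009485 m/day, D_R = D/R = 0.008059 m²/day.
Peak time from v_R²t² + 2D_R t − x² = 0: t = (√(D_R² + v_R²x²) − D_R)/v_R².
√(D_R² + v_R²x²) = √(0.008059² + 0.009485² × 73.4²) = 0.6962; v_R² = 8.997e-05.
t = (0.6962 − 0.008059)/8.997e-05 = 7650 days.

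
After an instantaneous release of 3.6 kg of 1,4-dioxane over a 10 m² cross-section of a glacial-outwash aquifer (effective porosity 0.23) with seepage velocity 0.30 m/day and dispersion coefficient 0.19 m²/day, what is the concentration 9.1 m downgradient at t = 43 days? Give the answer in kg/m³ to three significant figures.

0.0993 kg/m³

For an instantaneous plane source, C(x,t) = M/(n_e·A·√(4πDt)) · exp(−(x−vt)²/(4Dt)), with n_e·A the pore (flow) area.
Plume center vt = 0.30 × 43 = 12.9 m, so the well at 9.1 m is 3.8 m upgradient of the peak.
√(4πDt) = 10.13 m, giving peak height M/(n_e·A·√(4πDt)) = 3.6/(0.23 × 10 × 10.13) = 0.1545 kg/m³.
(x−vt)²/(4Dt) = (-3.8)²/(4 × 0.19 × 43) = 0.4419; exp(−0.4419) = 0.6428.
C = 0.1545 × 0.6428 = 0.0993 kg/m³.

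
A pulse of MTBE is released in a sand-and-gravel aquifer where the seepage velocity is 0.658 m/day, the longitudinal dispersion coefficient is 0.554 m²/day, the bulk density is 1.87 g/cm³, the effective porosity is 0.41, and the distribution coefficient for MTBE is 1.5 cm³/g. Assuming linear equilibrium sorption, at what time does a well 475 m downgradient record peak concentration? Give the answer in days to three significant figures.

5650 days

Retardation factor R = 1 + ρ_b·K_d/n = 1 + 1.87 × 1.5/0.41 = 7.841.
Sorption retards both mechanisms: v_R = v/R = 0.08392 m/day, D_R = D/R = 0.07065 m²/day.
Peak time from v_R²t² + 2D_R t − x² = 0: t = (√(D_R² + v_R²x²) − D_R)/v_R².
√(D_R² + v_R²x²) = √(0.07065² + 0.08392² × 475²) = 39.86; v_R² = 0.007043.
t = (39.86 − 0.07065)/0.007043 = 5650 days.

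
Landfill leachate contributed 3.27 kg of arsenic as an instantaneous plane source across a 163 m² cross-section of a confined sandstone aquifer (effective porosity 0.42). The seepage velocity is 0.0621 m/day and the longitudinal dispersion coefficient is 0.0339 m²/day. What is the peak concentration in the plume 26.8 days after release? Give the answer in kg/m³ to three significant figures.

0.0141 kg/m³

The peak of an instantaneous 1D plume sits at x = vt; there the Gaussian factor is 1 and C_max = M/(n_e·A·√(4πDt)), where n_e·A is the pore area the mass is dissolved in.
√(4πDt) = √(4π × 0.0339 × 26.8) = 3.379 m, so C_max = 3.27/(0.42 × 163 × 3.379) = 0.0141 kg/m³.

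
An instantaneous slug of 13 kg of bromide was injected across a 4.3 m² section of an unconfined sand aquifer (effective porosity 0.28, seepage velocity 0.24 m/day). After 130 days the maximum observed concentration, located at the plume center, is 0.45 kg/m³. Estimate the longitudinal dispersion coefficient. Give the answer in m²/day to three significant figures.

0.352 m²/day

At the plume center C_max = M/(n_e·A·√(4πDt)), so D = M²/(4πt·(n_e·A·C_max)²).
n_e·A·C_max = 0.28 × 4.3 × 0.45 = 0.5418 kg/m.
D = 13²/(4π × 130 × 0.5418²) = 0.352 m²/day.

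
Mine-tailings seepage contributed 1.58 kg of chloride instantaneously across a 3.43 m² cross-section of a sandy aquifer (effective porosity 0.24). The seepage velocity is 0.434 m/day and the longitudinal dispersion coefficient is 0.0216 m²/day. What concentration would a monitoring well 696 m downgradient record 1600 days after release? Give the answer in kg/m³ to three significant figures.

For an instantaneous plane source, C(x,t) = M/(n_e·A·√(4πDt)) · exp(−(x−vt)²/(4Dt)), with n_e·A the pore (flow) area.
Plume center vt = 0.434 × 1600 = 694.4 m, so the well at 696 m is 1.6 m downgradient of the peak.
√(4πDt) = 20.84 m, giving peak height M/(n_e·A·√(4πDt)) = 1.58/(0.24 × 3.43 × 20.84) = 0.09210 kg/m³.
(x−vt)²/(4Dt) = (1.6)²/(4 × 0.0216 × 1600) = 0.01852; exp(−0.01852) = 0.9817.
C = 0.09210 × 0.9817 = 0.0904 kg/m³.

0.0904 kg/m³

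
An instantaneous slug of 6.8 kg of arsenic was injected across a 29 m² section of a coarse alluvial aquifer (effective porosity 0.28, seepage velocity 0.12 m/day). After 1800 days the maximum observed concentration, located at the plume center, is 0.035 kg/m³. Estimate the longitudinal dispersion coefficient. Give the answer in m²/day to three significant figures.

0.0253 m²/day

At the plume center C_max = M/(n_e·A·√(4πDt)), so D = M²/(4πt·(n_e·A·C_max)²).
n_e·A·C_max = 0.28 × 29 × 0.035 = 0.2842 kg/m.
D = 6.8²/(4π × 1800 × 0.2842²) = 0.0253 m²/day.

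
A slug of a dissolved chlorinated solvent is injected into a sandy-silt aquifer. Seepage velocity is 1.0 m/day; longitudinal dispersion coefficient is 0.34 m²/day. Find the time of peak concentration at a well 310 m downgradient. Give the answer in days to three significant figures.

310 days

For the 1D instantaneous-source solution, setting ∂C/∂t = 0 at fixed x gives v²t² + 2Dt − x² = 0, so t = (√(D² + v²x²) − D)/v².
√(D² + v²x²) = √(0.34² + 1.0² × 310²) = 310.0; v² = 1.
t = (310.0 − 0.34)/1 = 310 days (vs. the pure-advection estimate x/v = 310 d).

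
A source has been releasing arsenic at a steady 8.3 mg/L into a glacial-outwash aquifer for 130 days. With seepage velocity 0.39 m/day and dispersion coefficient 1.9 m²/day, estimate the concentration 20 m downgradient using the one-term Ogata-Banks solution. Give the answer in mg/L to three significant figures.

For a continuous step input, C/C₀ ≈ ½·erfc((x−vt)/(2√(Dt))).
vt = 0.39 × 130 = 50.7 m and 2√(Dt) = 2√(1.9 × 130) = 31.43 m.
Argument (x−vt)/(2√(Dt)) = (20 − 50.7)/31.43 = -0.9768; ½·erfc(-0.9768) = 0.9164.
C = 8.3 × 0.9164 = 7.61 mg/L.

7.61 mg/L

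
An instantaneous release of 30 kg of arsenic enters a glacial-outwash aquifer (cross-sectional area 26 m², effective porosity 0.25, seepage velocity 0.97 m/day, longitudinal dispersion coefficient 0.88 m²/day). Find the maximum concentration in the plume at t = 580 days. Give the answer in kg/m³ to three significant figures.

The peak of an instantaneous 1D plume sits at x = vt; there the Gaussian factor is 1 and C_max = M/(n_e·A·√(4πDt)), where n_e·A is the pore area the mass is dissolved in.
√(4πDt) = √(4π × 0.88 × 580) = 80.09 m, so C_max = 30/(0.25 × 26 × 80.09) = 0.0576 kg/m³.

0.0576 kg/m³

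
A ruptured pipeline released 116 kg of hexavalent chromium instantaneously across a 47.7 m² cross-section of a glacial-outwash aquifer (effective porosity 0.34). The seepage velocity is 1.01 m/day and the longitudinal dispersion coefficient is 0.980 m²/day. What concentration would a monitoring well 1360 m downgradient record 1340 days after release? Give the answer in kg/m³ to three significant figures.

0.0552 kg/m³

For an instantaneous plane source, C(x,t) = M/(n_e·A·√(4πDt)) · exp(−(x−vt)²/(4Dt)), with n_e·A the pore (flow) area.
Plume center vt = 1.01 × 1340 = 1353.4 m, so the well at 1360 m is 6.6 m downgradient of the peak.
√(4πDt) = 128.5 m, giving peak height M/(n_e·A·√(4πDt)) = 116/(0.34 × 47.7 × 128.5) = 0.05566 kg/m³.
(x−vt)²/(4Dt) = (6.6)²/(4 × 0.980 × 1340) = 0.008293; exp(−0.008293) = 0.9917.
C = 0.05566 × 0.9917 = 0.0552 kg/m³.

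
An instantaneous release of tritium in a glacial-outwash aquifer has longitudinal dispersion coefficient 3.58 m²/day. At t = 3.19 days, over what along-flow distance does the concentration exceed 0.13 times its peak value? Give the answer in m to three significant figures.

19.3 m

The plume is Gaussian with σ = √(2Dt) = √(2 × 3.58 × 3.19) = 4.779 m.
C/C_peak = exp(−Δx²/(2σ²)) = 0.13 ⇒ Δx = σ·√(−2 ln 0.13) = 4.779 × 2.020 = 9.654 m.
Width = 2Δx = 19.3 m.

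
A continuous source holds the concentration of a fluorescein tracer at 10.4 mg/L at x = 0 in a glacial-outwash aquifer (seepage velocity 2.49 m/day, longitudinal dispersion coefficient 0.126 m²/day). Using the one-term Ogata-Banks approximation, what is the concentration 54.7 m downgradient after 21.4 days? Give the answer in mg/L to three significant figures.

For a continuous step input, C/C₀ ≈ ½·erfc((x−vt)/(2√(Dt))).
vt = 2.49 × 21.4 = 53.286 m and 2√(Dt) = 2√(0.126 × 21.4) = 3.284 m.
Argument (x−vt)/(2√(Dt)) = (54.7 − 53.286)/3.284 = 0.4306; ½·erfc(0.4306) = 0.2713.
C = 10.4 × 0.2713 = 2.82 mg/L.

2.82 mg/L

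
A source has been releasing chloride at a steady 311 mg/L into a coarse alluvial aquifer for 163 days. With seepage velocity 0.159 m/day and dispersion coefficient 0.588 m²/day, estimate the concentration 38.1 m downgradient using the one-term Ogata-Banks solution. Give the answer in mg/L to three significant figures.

For a continuous step input, C/C₀ ≈ ½·erfc((x−vt)/(2√(Dt))).
vt = 0.159 × 163 = 25.917 m and 2√(Dt) = 2√(0.588 × 163) = 19.58 m.
Argument (x−vt)/(2√(Dt)) = (38.1 − 25.917)/19.58 = 0.6222; ½·erfc(0.6222) = 0.1895.
C = 311 × 0.1895 = 58.9 mg/L.

58.9 mg/L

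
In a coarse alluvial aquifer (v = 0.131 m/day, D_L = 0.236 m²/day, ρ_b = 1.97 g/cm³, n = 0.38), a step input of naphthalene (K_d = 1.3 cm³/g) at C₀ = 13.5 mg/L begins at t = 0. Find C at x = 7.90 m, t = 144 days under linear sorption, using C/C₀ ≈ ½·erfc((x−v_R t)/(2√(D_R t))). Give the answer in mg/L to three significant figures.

Retardation factor R = 1 + ρ_b·K_d/n = 1 + 1.97 × 1.3/0.38 = 7.739.
Sorption retards both mechanisms: v_R = v/R = 0.01693 m/day, D_R = D/R = 0.03049 m²/day.
v_R·t = 0.01693 × 144 = 2.43792 m; 2√(D_R t) = 4.191 m; argument = (7.90 − 2.43792)/4.191 = 1.303.
C = C₀ × ½·erfc(1.303) = 13.5 × 0.03268 = 0.441 mg/L.

0.441 mg/L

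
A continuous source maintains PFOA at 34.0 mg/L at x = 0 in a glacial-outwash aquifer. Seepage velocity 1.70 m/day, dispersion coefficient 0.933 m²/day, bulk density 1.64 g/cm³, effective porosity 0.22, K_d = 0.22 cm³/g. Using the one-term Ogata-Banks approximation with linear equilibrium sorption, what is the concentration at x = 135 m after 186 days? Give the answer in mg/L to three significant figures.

3.13 mg/L

Retardation factor R = 1 + ρ_b·K_d/n = 1 + 1.64 × 0.22/0.22 = 2.640.
Sorption retards both mechanisms: v_R = v/R = 0.6439 m/day, D_R = D/R = 0.3534 m²/day.
v_R·t = 0.6439 × 186 = 119.7654 m; 2√(D_R t) = 16.22 m; argument = (135 − 119.7654)/16.22 = 0.9392.
C = C₀ × ½·erfc(0.9392) = 34.0 × 0.09205 = 3.13 mg/L.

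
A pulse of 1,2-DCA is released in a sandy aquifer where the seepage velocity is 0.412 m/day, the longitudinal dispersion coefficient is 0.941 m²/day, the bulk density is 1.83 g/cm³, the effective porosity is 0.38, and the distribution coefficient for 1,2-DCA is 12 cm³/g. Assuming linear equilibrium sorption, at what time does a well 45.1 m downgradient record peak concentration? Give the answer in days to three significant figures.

Retardation factor R = 1 + ρ_b·K_d/n = 1 + 1.83 × 12/0.38 = 58.79.
Sorption retards both mechanisms: v_R = v/R = 0.007008 m/day, D_R = D/R = 0.01601 m²/day.
Peak time from v_R²t² + 2D_R t − x² = 0: t = (√(D_R² + v_R²x²) − D_R)/v_R².
√(D_R² + v_R²x²) = √(0.01601² + 0.007008² × 45.1²) = 0.3165; v_R² = 4.911e-05.
t = (0.3165 − 0.01601)/4.911e-05 = 6120 days.

6120 days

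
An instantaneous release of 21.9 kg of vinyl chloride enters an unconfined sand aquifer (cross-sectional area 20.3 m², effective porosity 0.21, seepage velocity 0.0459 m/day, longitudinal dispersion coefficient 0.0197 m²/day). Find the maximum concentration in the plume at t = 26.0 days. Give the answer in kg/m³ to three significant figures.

2.02 kg/m³

The peak of an instantaneous 1D plume sits at x = vt; there the Gaussian factor is 1 and C_max = M/(n_e·A·√(4πDt)), where n_e·A is the pore area the mass is dissolved in.
√(4πDt) = √(4π × 0.0197 × 26.0) = 2.537 m, so C_max = 21.9/(0.21 × 20.3 × 2.537) = 2.02 kg/m³.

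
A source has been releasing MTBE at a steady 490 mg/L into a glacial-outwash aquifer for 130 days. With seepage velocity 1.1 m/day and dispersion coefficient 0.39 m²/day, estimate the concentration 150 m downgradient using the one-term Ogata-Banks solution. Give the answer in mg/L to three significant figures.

For a continuous step input, C/C₀ ≈ ½·erfc((x−vt)/(2√(Dt))).
vt = 1.1 × 130 = 143 m and 2√(Dt) = 2√(0.39 × 130) = 14.24 m.
Argument (x−vt)/(2√(Dt)) = (150 − 143)/14.24 = 0.4916; ½·erfc(0.4916) = 0.2435.
C = 490 × 0.2435 = 119 mg/L.

119 mg/L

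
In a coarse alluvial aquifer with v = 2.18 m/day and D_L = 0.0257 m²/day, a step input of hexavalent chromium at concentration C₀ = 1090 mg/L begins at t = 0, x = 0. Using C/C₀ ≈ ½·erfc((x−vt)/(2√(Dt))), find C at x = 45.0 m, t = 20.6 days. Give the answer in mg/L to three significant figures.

For a continuous step input, C/C₀ ≈ ½·erfc((x−vt)/(2√(Dt))).
vt = 2.18 × 20.6 = 44.908 m and 2√(Dt) = 2√(0.0257 × 20.6) = 1.455 m.
Argument (x−vt)/(2√(Dt)) = (45.0 − 44.908)/1.455 = 0.06323; ½·erfc(0.06323) = 0.4644.
C = 1090 × 0.4644 = 506 mg/L.

506 mg/L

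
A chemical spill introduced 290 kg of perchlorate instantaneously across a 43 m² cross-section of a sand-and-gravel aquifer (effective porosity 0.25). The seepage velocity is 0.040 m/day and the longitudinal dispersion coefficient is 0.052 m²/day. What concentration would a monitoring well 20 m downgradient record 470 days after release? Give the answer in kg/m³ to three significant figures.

For an instantaneous plane source, C(x,t) = M/(n_e·A·√(4πDt)) · exp(−(x−vt)²/(4Dt)), with n_e·A the pore (flow) area.
Plume center vt = 0.040 × 470 = 18.8 m, so the well at 20 m is 1.2 m downgradient of the peak.
√(4πDt) = 17.52 m, giving peak height M/(n_e·A·√(4πDt)) = 290/(0.25 × 43 × 17.52) = 1.540 kg/m³.
(x−vt)²/(4Dt) = (1.2)²/(4 × 0.052 × 470) = 0.01473; exp(−0.01473) = 0.9854.
C = 1.540 × 0.9854 = 1.52 kg/m³.

1.52 kg/m³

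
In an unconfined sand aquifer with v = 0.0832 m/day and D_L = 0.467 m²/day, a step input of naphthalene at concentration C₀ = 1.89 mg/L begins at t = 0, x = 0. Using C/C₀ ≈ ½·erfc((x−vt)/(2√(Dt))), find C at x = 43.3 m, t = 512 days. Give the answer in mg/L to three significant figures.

0.921 mg/L

For a continuous step input, C/C₀ ≈ ½·erfc((x−vt)/(2√(Dt))).
vt = 0.0832 × 512 = 42.5984 m and 2√(Dt) = 2√(0.467 × 512) = 30.93 m.
Argument (x−vt)/(2√(Dt)) = (43.3 − 42.5984)/30.93 = 0.02268; ½·erfc(0.02268) = 0.4872.
C = 1.89 × 0.4872 = 0.921 mg/L.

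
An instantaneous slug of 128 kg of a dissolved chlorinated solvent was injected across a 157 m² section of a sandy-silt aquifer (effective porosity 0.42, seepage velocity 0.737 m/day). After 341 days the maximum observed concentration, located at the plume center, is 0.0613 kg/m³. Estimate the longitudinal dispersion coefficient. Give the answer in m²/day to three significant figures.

At the plume center C_max = M/(n_e·A·√(4πDt)), so D = M²/(4πt·(n_e·A·C_max)²).
n_e·A·C_max = 0.42 × 157 × 0.0613 = 4.042 kg/m.
D = 128²/(4π × 341 × 4.042²) = 0.234 m²/day.

0.234 m²/day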